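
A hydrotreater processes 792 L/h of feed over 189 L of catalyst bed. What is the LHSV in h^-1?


LHSV = volumetric feed rate / catalyst volume
= 792 L/h / 189 L
= 4.190 h^-1

4.190 h^-1


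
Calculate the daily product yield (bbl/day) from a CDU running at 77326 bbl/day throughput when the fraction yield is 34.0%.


Crude throughput = 77326 bbl/day
Fraction yield = 34.0%
yield = throughput * fraction / 100
yield = 77326 * 34.0 / 100 = 26290.84

26290.84 bbl/day


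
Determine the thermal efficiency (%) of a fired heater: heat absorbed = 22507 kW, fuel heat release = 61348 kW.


Furnace efficiency = Q_absorbed / Q_fuel * 100
= 22507 / 61348 * 100 = 36.69

36.69 %


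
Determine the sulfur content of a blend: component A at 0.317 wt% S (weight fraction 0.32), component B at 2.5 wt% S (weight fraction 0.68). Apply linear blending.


Linear sulfur blending: S_blend = x1*S1 + x2*S2
Contribution 1: 0.32 * 0.317 = 0.10144 wt%
Contribution 2: 0.68 * 2.5 = 1.7 wt%
S_blend = 0.10144 + 1.7 = 1.80144

1.80144 wt%


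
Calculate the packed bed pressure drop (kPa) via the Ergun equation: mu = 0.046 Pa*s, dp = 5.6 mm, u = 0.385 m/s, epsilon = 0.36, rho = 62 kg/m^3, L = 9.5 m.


dp = 5.6 mm = 0.0056 m
Viscous term = 150*0.046*0.385*(1-0.36)^2 / (0.0056^2*0.36^3) = 743680
Inertial term = 1.75*62*0.385^2*(1-0.36) / (0.0056*0.36^3) = 39394.5
dP/L = 743680 + 39394.5 = 783074 Pa/m
dP = 783074 * 9.5 / 1000 = 7439 kPa

7439 kPa


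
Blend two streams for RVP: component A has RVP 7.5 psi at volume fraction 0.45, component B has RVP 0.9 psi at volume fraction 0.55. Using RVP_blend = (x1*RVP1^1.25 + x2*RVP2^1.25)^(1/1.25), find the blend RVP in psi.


Chevron index: RVP_blend = (sum xi*RVPi^1.25)^(1/1.25)
RVP^1.25 terms: 0.45 * 7.5^1.25 + 0.55 * 0.9^1.25 = 6.06734
RVP_blend = 6.06734^(1/1.25) = 4.231

4.231 psi


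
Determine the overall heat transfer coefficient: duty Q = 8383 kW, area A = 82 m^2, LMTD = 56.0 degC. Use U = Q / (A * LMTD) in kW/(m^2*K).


From Q = U*A*LMTD, U = Q / (A * LMTD)
U = 8383 / (82 * 56.0) = 8383 / 4592 = 1.826

1.826 kW/(m^2*K)


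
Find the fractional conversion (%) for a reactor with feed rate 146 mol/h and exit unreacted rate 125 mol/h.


X = (F_in - F_out) / F_in * 100
Moles reacted = 146 - 125 = 21
X = 21 / 146 * 100
= 0.1438 * 100
= 14.38 %

14.38 %


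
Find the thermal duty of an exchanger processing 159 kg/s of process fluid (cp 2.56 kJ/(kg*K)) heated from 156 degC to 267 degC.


Q = m_dot * cp * delta_T
delta_T = 267 - 156 = 111 K
Q = 159 * 2.56 * 111
= 407.04 * 111
= 45181.44 kW

45181.44 kW


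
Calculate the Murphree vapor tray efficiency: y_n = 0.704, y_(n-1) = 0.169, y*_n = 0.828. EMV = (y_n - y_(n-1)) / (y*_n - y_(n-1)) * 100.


Murphree vapor efficiency: EMV = (y_n - y_(n-1)) / (y*_n - y_(n-1)) * 100
EMV = (0.704 - 0.169) / (0.828 - 0.169) * 100 = 0.535 / 0.659 * 100 = 81.18

81.18 %


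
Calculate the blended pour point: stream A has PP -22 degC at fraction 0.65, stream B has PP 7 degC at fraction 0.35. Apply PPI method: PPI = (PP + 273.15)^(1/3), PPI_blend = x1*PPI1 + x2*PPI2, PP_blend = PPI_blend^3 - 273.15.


PPI_1 = (-22 + 273.15)^(1/3) = 6.30925
PPI_2 = (7 + 273.15)^(1/3) = 6.543301
PPI_blend = 0.65 * 6.30925 + 0.35 * 6.543301 = 6.391168
PP_blend = 6.391168^3 - 273.15 = 261.0602 - 273.15 = -12.09

-12.09 degC


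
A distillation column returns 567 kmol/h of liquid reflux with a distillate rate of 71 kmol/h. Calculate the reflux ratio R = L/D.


Reflux ratio definition: R = L / D (liquid returned / distillate withdrawn)
L = 567 kmol/h, D = 71 kmol/h
R = 567 / 71 = 7.986

7.986


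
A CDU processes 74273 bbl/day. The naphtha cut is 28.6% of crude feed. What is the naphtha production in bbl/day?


Crude throughput = 74273 bbl/day
Fraction yield = 28.6%
yield = throughput * fraction / 100
yield = 74273 * 28.6 / 100 = 21242.078

21242.078 bbl/day


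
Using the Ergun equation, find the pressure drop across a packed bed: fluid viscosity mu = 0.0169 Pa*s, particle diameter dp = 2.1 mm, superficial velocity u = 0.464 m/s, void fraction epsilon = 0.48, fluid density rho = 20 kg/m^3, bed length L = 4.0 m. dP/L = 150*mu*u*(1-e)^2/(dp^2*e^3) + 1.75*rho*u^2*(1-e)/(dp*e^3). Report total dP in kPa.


dp = 2.1 mm = 0.0021 m
Viscous term = 150*0.0169*0.464*(1-0.48)^2 / (0.0021^2*0.48^3) = 652139
Inertial term = 1.75*20*0.464^2*(1-0.48) / (0.0021*0.48^3) = 16871.9
dP/L = 652139 + 16871.9 = 669011 Pa/m
dP = 669011 * 4.0 / 1000 = 2676 kPa

2676 kPa


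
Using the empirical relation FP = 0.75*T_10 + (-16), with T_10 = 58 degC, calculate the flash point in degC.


FP = 0.75 * 58 + (-16) = 27.5

27.5 degC


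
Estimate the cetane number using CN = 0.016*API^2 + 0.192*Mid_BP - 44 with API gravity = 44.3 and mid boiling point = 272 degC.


CN = 0.016 * 44.3^2 + 0.192 * 272 - 44
CN = 31.39984 + 52.224 - 44 = 39.62384

39.62384


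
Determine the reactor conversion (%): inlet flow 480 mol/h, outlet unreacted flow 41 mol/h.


X = (F_in - F_out) / F_in * 100
Moles reacted = 480 - 41 = 439
X = 439 / 480 * 100
= 0.9146 * 100
= 91.46 %

91.46 %


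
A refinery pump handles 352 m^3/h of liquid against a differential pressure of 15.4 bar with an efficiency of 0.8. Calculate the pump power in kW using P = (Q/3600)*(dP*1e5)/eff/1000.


Q = 352 / 3600 = 0.0977778 m^3/s
P = 0.0977778 * (15.4 * 1e5) / 0.8 / 1000 = 188.2

188.2 kW


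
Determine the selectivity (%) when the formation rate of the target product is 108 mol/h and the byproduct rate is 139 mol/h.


Selectivity = desired / (desired + undesired) * 100
Total products = 108 + 139 = 247 mol/h
S = 108 / 247 * 100
= 0.4372 * 100
= 43.72 %

43.72 %


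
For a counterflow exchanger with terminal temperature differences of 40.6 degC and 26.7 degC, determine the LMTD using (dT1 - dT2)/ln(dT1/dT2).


LMTD = (dT1 - dT2) / ln(dT1/dT2)
= (40.6 - 26.7) / ln(40.6 / 26.7) = 13.9 / 0.419105 = 33.17

33.17 degC


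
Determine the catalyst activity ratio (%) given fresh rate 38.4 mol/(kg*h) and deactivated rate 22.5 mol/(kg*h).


Activity (%) = (rate_used / rate_fresh) * 100
rate_used = 22.5, rate_fresh = 38.4
= (22.5 / 38.4) * 100
= 0.5859 * 100 = 58.59

58.59 %


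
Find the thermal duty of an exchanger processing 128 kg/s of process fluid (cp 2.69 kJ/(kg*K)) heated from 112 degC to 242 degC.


Q = m_dot * cp * delta_T
delta_T = 242 - 112 = 130 K
Q = 128 * 2.69 * 130
= 344.32 * 130
= 44761.6 kW

44761.6 kW


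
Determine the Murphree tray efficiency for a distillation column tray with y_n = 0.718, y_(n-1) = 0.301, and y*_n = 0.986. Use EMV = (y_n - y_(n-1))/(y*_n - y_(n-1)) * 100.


Murphree vapor efficiency: EMV = (y_n - y_(n-1)) / (y*_n - y_(n-1)) * 100
EMV = (0.718 - 0.301) / (0.986 - 0.301) * 100 = 0.417 / 0.685 * 100 = 60.88

60.88 %


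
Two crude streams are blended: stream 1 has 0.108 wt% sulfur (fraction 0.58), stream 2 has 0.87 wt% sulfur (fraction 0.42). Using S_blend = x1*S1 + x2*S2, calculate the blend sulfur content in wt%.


Linear sulfur blending: S_blend = x1*S1 + x2*S2
Contribution 1: 0.58 * 0.108 = 0.06264 wt%
Contribution 2: 0.42 * 0.87 = 0.3654 wt%
S_blend = 0.06264 + 0.3654 = 0.42804

0.42804 wt%


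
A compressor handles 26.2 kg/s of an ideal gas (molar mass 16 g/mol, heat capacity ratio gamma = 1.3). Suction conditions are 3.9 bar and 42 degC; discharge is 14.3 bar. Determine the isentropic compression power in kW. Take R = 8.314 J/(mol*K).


Isentropic work: W = m*(gamma/(gamma-1))*(R*T1/MW)*((P2/P1)^((gamma-1)/gamma) - 1)
T1 = 42 + 273.15 = 315.15 K
Pressure ratio = 14.3 / 3.9 = 3.66667
Exponent = (1.3 - 1)/1.3 = 0.230769
(P2/P1)^exp - 1 = 3.66667^0.230769 - 1 = 0.349635
W = 26.2 * 1.3 / 0.3 * 8.314 * 315.15 / 16 * 0.349635 = 6500

6500 kW


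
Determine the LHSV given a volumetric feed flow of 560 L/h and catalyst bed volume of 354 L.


LHSV = volumetric feed rate / catalyst volume
= 560 L/h / 354 L
= 1.582 h^-1

1.582 h^-1


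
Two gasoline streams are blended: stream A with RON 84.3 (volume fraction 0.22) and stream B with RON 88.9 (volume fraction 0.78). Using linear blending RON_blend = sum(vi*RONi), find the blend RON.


Linear blending: RON_blend = sum(vi * RONi)
Contribution 1: 0.22 * 84.3 = 18.546
Contribution 2: 0.78 * 88.9 = 69.342
RON_blend = 18.546 + 69.342 = 87.888

87.888


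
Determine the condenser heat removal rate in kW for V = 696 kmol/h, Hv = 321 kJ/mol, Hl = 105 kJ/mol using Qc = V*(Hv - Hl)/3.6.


Qc = 696 * (321 - 105) / 3.6 = 696 * 216 / 3.6 = 41760

41760 kW


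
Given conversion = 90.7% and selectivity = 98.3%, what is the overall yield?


Overall yield = conversion (%) * selectivity (%) / 100
Conversion = 90.7%, Selectivity = 98.3%
Y = 90.7 * 98.3 / 100
= 89.1581 %

89.1581 %


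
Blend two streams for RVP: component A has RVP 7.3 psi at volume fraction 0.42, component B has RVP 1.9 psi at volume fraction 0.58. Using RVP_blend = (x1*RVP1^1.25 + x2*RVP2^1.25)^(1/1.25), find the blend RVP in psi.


Chevron index: RVP_blend = (sum xi*RVPi^1.25)^(1/1.25)
RVP^1.25 terms: 0.42 * 7.3^1.25 + 0.58 * 1.9^1.25 = 6.33349
RVP_blend = 6.33349^(1/1.25) = 4.378

4.378 psi


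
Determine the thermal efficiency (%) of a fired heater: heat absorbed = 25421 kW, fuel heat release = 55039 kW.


Furnace efficiency = Q_absorbed / Q_fuel * 100
= 25421 / 55039 * 100 = 46.19

46.19 %


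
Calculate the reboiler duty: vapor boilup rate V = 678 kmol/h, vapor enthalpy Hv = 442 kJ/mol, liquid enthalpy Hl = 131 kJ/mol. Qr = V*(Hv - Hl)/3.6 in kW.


Qr = 678 * (442 - 131) / 3.6 = 678 * 311 / 3.6 = 58570

58570 kW


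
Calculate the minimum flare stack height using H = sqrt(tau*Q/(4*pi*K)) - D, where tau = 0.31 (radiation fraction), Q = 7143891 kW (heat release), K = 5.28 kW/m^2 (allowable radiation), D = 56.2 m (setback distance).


tau*Q/(4*pi*K) = 0.31 * 7143891 / (4 * pi * 5.28) = 33377.4
sqrt(33377.4) = 182.695
H = 182.695 - 56.2 = 126.5

126.5 m


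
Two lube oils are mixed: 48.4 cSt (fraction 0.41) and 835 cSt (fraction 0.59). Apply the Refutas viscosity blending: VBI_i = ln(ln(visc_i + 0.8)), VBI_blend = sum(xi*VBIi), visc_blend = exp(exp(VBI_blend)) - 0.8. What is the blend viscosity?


Refutas method: VBN_i = 14.534*ln(ln(visc_i + 0.8)) + 10.975, blended linearly by mass fraction; since VBN is linear in VBI_i = ln(ln(visc_i + 0.8)) and the fractions sum to 1, blend VBI directly: visc = exp(exp(VBI_blend)) - 0.8
VBI_1 = ln(ln(48.4 + 0.8)) = 1.35992
VBI_2 = ln(ln(835 + 0.8)) = 1.90634
VBI_blend = 0.41 * 1.35992 + 0.59 * 1.90634 = 1.68231
visc_blend = exp(exp(1.68231)) - 0.8 = 215.8

215.8 cSt


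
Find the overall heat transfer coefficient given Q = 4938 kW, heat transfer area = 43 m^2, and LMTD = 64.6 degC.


From Q = U*A*LMTD, U = Q / (A * LMTD)
U = 4938 / (43 * 64.6) = 4938 / 2777.8 = 1.778

1.778 kW/(m^2*K)


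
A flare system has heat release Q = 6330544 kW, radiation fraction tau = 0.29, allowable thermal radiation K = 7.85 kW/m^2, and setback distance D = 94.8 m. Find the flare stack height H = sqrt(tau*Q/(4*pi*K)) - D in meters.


tau*Q/(4*pi*K) = 0.29 * 6330544 / (4 * pi * 7.85) = 18610.6
sqrt(18610.6) = 136.421
H = 136.421 - 94.8 = 41.62

41.62 m


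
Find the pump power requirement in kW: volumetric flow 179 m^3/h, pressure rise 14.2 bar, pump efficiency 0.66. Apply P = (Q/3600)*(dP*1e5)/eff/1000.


Q = 179 / 3600 = 0.0497222 m^3/s
P = 0.0497222 * (14.2 * 1e5) / 0.66 / 1000 = 107.0

107.0 kW


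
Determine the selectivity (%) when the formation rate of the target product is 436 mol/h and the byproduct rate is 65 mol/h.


Selectivity = desired / (desired + undesired) * 100
Total products = 436 + 65 = 501 mol/h
S = 436 / 501 * 100
= 0.8703 * 100
= 87.03 %

87.03 %


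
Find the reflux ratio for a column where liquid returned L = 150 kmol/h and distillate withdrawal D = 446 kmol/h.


Reflux ratio definition: R = L / D (liquid returned / distillate withdrawn)
L = 150 kmol/h, D = 446 kmol/h
R = 150 / 446 = 0.3363

0.3363


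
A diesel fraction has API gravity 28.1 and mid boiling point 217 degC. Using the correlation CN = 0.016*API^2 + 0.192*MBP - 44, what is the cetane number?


CN = 0.016 * 28.1^2 + 0.192 * 217 - 44
CN = 12.63376 + 41.664 - 44 = 10.29776

10.29776


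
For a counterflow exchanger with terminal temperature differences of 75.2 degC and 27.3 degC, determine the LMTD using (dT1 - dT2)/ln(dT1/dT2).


LMTD = (dT1 - dT2) / ln(dT1/dT2)
= (75.2 - 27.3) / ln(75.2 / 27.3) = 47.9 / 1.01326 = 47.27

47.27 degC


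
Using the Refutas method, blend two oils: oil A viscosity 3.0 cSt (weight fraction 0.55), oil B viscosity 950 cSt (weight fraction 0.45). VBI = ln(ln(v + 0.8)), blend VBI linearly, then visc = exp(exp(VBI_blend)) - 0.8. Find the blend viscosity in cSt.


Refutas method: VBN_i = 14.534*ln(ln(visc_i + 0.8)) + 10.975, blended linearly by mass fraction; since VBN is linear in VBI_i = ln(ln(visc_i + 0.8)) and the fractions sum to 1, blend VBI directly: visc = exp(exp(VBI_blend)) - 0.8
VBI_1 = ln(ln(3.0 + 0.8)) = 0.288932
VBI_2 = ln(ln(950 + 0.8)) = 1.92531
VBI_blend = 0.55 * 0.288932 + 0.45 * 1.92531 = 1.0253
visc_blend = exp(exp(1.0253)) - 0.8 = 15.45

15.45 cSt


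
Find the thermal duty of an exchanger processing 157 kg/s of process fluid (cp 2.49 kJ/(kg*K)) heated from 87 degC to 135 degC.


Q = m_dot * cp * delta_T
delta_T = 135 - 87 = 48 K
Q = 157 * 2.49 * 48
= 390.93 * 48
= 18764.64 kW

18764.64 kW


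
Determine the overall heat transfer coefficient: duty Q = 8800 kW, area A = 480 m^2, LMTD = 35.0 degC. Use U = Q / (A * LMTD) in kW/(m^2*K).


From Q = U*A*LMTD, U = Q / (A * LMTD)
U = 8800 / (480 * 35.0) = 8800 / 16800 = 0.5238

0.5238 kW/(m^2*K)


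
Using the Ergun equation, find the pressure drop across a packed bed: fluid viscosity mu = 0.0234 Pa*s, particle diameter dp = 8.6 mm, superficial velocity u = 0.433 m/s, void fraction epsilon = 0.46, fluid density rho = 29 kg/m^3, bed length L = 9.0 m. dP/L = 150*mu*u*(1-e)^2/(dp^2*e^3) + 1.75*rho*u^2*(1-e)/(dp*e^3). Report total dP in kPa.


dp = 8.6 mm = 0.0086 m
Viscous term = 150*0.0234*0.433*(1-0.46)^2 / (0.0086^2*0.46^3) = 61561.9
Inertial term = 1.75*29*0.433^2*(1-0.46) / (0.0086*0.46^3) = 6138.1
dP/L = 61561.9 + 6138.1 = 67700 Pa/m
dP = 67700 * 9.0 / 1000 = 609.3 kPa

609.3 kPa


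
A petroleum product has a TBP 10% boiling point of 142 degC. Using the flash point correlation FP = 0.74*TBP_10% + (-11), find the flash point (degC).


FP = 0.74 * 142 + (-11) = 94.08

94.08 degC


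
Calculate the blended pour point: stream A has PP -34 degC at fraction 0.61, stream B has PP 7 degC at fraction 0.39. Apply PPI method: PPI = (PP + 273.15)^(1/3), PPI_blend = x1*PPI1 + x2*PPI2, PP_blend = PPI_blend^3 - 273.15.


PPI_1 = (-34 + 273.15)^(1/3) = 6.20712
PPI_2 = (7 + 273.15)^(1/3) = 6.543301
PPI_blend = 0.61 * 6.20712 + 0.39 * 6.543301 = 6.338231
PP_blend = 6.338231^3 - 273.15 = 254.6268 - 273.15 = -18.52

-18.52 degC


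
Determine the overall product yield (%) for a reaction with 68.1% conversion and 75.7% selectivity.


Overall yield = conversion (%) * selectivity (%) / 100
Conversion = 68.1%, Selectivity = 75.7%
Y = 68.1 * 75.7 / 100
= 51.5517 %

51.5517 %


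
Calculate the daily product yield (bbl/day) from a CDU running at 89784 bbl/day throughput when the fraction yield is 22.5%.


Crude throughput = 89784 bbl/day
Fraction yield = 22.5%
yield = throughput * fraction / 100
yield = 89784 * 22.5 / 100 = 20201.4

20201.4 bbl/day


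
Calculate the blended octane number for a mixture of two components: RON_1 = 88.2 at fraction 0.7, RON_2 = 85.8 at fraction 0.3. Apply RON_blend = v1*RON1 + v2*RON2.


Linear blending: RON_blend = sum(vi * RONi)
Contribution 1: 0.7 * 88.2 = 61.74
Contribution 2: 0.3 * 85.8 = 25.74
RON_blend = 61.74 + 25.74 = 87.48

87.48


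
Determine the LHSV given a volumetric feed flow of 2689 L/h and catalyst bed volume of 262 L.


LHSV = volumetric feed rate / catalyst volume
= 2689 L/h / 262 L
= 10.26 h^-1

10.26 h^-1


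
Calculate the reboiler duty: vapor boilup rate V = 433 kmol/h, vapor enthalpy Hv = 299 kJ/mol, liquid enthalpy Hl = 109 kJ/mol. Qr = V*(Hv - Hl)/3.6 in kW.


Qr = 433 * (299 - 109) / 3.6 = 433 * 190 / 3.6 = 22850

22850 kW


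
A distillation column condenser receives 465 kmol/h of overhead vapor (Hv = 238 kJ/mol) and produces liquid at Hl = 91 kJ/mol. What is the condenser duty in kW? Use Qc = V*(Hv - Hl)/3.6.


Qc = 465 * (238 - 91) / 3.6 = 465 * 147 / 3.6 = 18990

18990 kW


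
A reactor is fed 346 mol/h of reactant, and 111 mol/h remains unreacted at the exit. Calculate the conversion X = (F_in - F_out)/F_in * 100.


X = (F_in - F_out) / F_in * 100
Moles reacted = 346 - 111 = 235
X = 235 / 346 * 100
= 0.6792 * 100
= 67.92 %

67.92 %


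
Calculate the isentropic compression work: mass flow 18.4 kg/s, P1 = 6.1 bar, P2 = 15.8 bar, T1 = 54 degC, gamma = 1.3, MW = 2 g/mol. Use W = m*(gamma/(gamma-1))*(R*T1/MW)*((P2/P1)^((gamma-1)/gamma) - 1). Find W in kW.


Isentropic work: W = m*(gamma/(gamma-1))*(R*T1/MW)*((P2/P1)^((gamma-1)/gamma) - 1)
T1 = 54 + 273.15 = 327.15 K
Pressure ratio = 15.8 / 6.1 = 2.59016
Exponent = (1.3 - 1)/1.3 = 0.230769
(P2/P1)^exp - 1 = 2.59016^0.230769 - 1 = 0.245613
W = 18.4 * 1.3 / 0.3 * 8.314 * 327.15 / 2 * 0.245613 = 26630

26630 kW


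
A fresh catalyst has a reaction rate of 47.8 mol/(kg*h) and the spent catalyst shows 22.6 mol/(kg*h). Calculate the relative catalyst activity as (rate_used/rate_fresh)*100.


Activity (%) = (rate_used / rate_fresh) * 100
rate_used = 22.6, rate_fresh = 47.8
= (22.6 / 47.8) * 100
= 0.4728 * 100 = 47.28

47.28 %


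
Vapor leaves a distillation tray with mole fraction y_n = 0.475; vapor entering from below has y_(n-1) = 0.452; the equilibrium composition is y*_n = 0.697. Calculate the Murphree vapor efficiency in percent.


Murphree vapor efficiency: EMV = (y_n - y_(n-1)) / (y*_n - y_(n-1)) * 100
EMV = (0.475 - 0.452) / (0.697 - 0.452) * 100 = 0.023 / 0.245 * 100 = 9.388

9.388 %


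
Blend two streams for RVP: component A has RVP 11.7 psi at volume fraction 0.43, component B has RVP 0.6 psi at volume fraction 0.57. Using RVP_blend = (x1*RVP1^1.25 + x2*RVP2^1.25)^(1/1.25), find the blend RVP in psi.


Chevron index: RVP_blend = (sum xi*RVPi^1.25)^(1/1.25)
RVP^1.25 terms: 0.43 * 11.7^1.25 + 0.57 * 0.6^1.25 = 9.60566
RVP_blend = 9.60566^(1/1.25) = 6.110

6.110 psi


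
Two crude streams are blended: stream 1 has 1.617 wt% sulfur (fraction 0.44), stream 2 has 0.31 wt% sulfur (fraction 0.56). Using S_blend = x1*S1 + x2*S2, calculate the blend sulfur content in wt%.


Linear sulfur blending: S_blend = x1*S1 + x2*S2
Contribution 1: 0.44 * 1.617 = 0.71148 wt%
Contribution 2: 0.56 * 0.31 = 0.1736 wt%
S_blend = 0.71148 + 0.1736 = 0.88508

0.88508 wt%


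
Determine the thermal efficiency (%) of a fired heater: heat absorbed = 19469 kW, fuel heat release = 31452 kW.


Furnace efficiency = Q_absorbed / Q_fuel * 100
= 19469 / 31452 * 100 = 61.90

61.90 %


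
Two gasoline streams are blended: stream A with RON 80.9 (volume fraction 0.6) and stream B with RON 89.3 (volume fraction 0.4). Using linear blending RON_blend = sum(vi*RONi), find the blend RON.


Linear blending: RON_blend = sum(vi * RONi)
Contribution 1: 0.6 * 80.9 = 48.54
Contribution 2: 0.4 * 89.3 = 35.72
RON_blend = 48.54 + 35.72 = 84.26

84.26


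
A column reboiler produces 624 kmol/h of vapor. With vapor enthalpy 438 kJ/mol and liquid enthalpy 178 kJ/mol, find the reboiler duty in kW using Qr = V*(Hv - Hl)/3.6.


Qr = 624 * (438 - 178) / 3.6 = 624 * 260 / 3.6 = 45070

45070 kW


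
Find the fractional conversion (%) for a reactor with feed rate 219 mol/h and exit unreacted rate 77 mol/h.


X = (F_in - F_out) / F_in * 100
Moles reacted = 219 - 77 = 142
X = 142 / 219 * 100
= 0.6484 * 100
= 64.84 %

64.84 %


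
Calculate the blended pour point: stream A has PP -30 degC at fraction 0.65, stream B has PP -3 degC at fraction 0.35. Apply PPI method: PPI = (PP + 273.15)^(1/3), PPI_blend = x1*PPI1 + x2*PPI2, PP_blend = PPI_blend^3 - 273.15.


PPI_1 = (-30 + 273.15)^(1/3) = 6.241535
PPI_2 = (-3 + 273.15)^(1/3) = 6.464501
PPI_blend = 0.65 * 6.241535 + 0.35 * 6.464501 = 6.319573
PP_blend = 6.319573^3 - 273.15 = 252.3848 - 273.15 = -20.77

-20.77 degC


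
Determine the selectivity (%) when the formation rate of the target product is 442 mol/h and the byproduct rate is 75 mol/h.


Selectivity = desired / (desired + undesired) * 100
Total products = 442 + 75 = 517 mol/h
S = 442 / 517 * 100
= 0.8549 * 100
= 85.49 %

85.49 %


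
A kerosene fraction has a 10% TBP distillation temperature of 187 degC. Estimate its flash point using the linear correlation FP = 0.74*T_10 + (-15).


FP = 0.74 * 187 + (-15) = 123.38

123.38 degC


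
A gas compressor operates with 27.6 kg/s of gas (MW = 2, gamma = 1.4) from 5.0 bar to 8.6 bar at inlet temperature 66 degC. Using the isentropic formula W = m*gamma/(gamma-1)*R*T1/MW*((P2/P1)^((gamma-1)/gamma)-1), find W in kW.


Isentropic work: W = m*(gamma/(gamma-1))*(R*T1/MW)*((P2/P1)^((gamma-1)/gamma) - 1)
T1 = 66 + 273.15 = 339.15 K
Pressure ratio = 8.6 / 5.0 = 1.72
Exponent = (1.4 - 1)/1.4 = 0.285714
(P2/P1)^exp - 1 = 1.72^0.285714 - 1 = 0.167599
W = 27.6 * 1.4 / 0.4 * 8.314 * 339.15 / 2 * 0.167599 = 22830

22830 kW


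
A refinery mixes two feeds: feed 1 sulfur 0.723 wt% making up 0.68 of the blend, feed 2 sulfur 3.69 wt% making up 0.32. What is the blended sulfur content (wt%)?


Linear sulfur blending: S_blend = x1*S1 + x2*S2
Contribution 1: 0.68 * 0.723 = 0.49164 wt%
Contribution 2: 0.32 * 3.69 = 1.1808 wt%
S_blend = 0.49164 + 1.1808 = 1.67244

1.67244 wt%


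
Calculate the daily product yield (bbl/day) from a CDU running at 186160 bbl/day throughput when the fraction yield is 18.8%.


Crude throughput = 186160 bbl/day
Fraction yield = 18.8%
yield = throughput * fraction / 100
yield = 186160 * 18.8 / 100 = 34998.08

34998.08 bbl/day


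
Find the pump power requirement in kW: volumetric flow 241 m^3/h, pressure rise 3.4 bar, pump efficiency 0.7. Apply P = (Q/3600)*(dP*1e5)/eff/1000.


Q = 241 / 3600 = 0.0669444 m^3/s
P = 0.0669444 * (3.4 * 1e5) / 0.7 / 1000 = 32.52

32.52 kW


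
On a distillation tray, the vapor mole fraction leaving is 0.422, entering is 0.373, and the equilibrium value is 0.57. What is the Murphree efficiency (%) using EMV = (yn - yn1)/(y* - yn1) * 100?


Murphree vapor efficiency: EMV = (y_n - y_(n-1)) / (y*_n - y_(n-1)) * 100
EMV = (0.422 - 0.373) / (0.57 - 0.373) * 100 = 0.049 / 0.197 * 100 = 24.87

24.87 %


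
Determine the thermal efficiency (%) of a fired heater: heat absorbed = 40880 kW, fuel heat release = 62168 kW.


Furnace efficiency = Q_absorbed / Q_fuel * 100
= 40880 / 62168 * 100 = 65.76

65.76 %


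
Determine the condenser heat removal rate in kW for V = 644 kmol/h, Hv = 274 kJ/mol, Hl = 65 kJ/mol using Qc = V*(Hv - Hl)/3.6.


Qc = 644 * (274 - 65) / 3.6 = 644 * 209 / 3.6 = 37390

37390 kW


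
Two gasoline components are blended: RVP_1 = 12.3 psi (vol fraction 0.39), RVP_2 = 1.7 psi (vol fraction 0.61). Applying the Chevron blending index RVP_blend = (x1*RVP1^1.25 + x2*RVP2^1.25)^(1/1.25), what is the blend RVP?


Chevron index: RVP_blend = (sum xi*RVPi^1.25)^(1/1.25)
RVP^1.25 terms: 0.39 * 12.3^1.25 + 0.61 * 1.7^1.25 = 10.1676
RVP_blend = 10.1676^(1/1.25) = 6.394

6.394 psi


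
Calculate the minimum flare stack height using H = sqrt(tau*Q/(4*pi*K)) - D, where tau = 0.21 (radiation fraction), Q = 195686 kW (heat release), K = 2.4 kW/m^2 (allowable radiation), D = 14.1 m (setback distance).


tau*Q/(4*pi*K) = 0.21 * 195686 / (4 * pi * 2.4) = 1362.57
sqrt(1362.57) = 36.913
H = 36.913 - 14.1 = 22.81

22.81 m


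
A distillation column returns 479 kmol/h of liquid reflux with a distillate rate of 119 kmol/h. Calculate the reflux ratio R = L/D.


Reflux ratio definition: R = L / D (liquid returned / distillate withdrawn)
L = 479 kmol/h, D = 119 kmol/h
R = 479 / 119 = 4.025

4.025


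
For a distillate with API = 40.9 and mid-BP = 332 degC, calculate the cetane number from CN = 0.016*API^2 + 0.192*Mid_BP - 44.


CN = 0.016 * 40.9^2 + 0.192 * 332 - 44
CN = 26.76496 + 63.744 - 44 = 46.50896

46.50896


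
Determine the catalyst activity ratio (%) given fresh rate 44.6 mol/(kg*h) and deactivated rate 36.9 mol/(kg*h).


Activity (%) = (rate_used / rate_fresh) * 100
rate_used = 36.9, rate_fresh = 44.6
= (36.9 / 44.6) * 100
= 0.8274 * 100 = 82.74

82.74 %


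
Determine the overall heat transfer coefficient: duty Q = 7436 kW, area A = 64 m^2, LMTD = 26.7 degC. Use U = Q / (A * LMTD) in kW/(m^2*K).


From Q = U*A*LMTD, U = Q / (A * LMTD)
U = 7436 / (64 * 26.7) = 7436 / 1708.8 = 4.352

4.352 kW/(m^2*K)


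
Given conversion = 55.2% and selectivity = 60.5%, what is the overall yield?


Overall yield = conversion (%) * selectivity (%) / 100
Conversion = 55.2%, Selectivity = 60.5%
Y = 55.2 * 60.5 / 100
= 33.396 %

33.396 %


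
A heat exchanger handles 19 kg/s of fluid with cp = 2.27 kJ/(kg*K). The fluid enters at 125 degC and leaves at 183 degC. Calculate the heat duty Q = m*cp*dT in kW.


Q = m_dot * cp * delta_T
delta_T = 183 - 125 = 58 K
Q = 19 * 2.27 * 58
= 43.13 * 58
= 2501.54 kW

2501.54 kW


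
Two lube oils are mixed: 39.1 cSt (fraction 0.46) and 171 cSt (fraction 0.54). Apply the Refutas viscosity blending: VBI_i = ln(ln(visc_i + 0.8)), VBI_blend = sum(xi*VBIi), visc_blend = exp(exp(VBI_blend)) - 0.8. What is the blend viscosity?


Refutas method: VBN_i = 14.534*ln(ln(visc_i + 0.8)) + 10.975, blended linearly by mass fraction; since VBN is linear in VBI_i = ln(ln(visc_i + 0.8)) and the fractions sum to 1, blend VBI directly: visc = exp(exp(VBI_blend)) - 0.8
VBI_1 = ln(ln(39.1 + 0.8)) = 1.30464
VBI_2 = ln(ln(171 + 0.8)) = 1.63828
VBI_blend = 0.46 * 1.30464 + 0.54 * 1.63828 = 1.48481
visc_blend = exp(exp(1.48481)) - 0.8 = 81.81

81.81 cSt


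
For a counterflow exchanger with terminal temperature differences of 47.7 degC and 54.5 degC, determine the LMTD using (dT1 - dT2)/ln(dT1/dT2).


LMTD = (dT1 - dT2) / ln(dT1/dT2)
= (47.7 - 54.5) / ln(47.7 / 54.5) = -6.8 / -0.133269 = 51.02

51.02 degC


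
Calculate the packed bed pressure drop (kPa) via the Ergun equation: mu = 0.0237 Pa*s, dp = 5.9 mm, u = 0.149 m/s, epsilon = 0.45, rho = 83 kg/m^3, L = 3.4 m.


dp = 5.9 mm = 0.0059 m
Viscous term = 150*0.0237*0.149*(1-0.45)^2 / (0.0059^2*0.45^3) = 50513.8
Inertial term = 1.75*83*0.149^2*(1-0.45) / (0.0059*0.45^3) = 3298.84
dP/L = 50513.8 + 3298.84 = 53812.6 Pa/m
dP = 53812.6 * 3.4 / 1000 = 183.0 kPa

183.0 kPa


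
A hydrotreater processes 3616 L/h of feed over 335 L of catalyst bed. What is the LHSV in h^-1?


LHSV = volumetric feed rate / catalyst volume
= 3616 L/h / 335 L
= 10.79 h^-1

10.79 h^-1


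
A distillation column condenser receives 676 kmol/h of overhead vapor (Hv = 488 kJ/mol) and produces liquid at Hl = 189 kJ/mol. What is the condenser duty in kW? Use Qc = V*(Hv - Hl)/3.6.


Qc = 676 * (488 - 189) / 3.6 = 676 * 299 / 3.6 = 56150

56150 kW


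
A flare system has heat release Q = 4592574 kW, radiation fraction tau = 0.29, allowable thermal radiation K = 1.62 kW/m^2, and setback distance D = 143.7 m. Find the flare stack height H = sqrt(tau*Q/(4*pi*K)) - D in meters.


tau*Q/(4*pi*K) = 0.29 * 4592574 / (4 * pi * 1.62) = 65422.8
sqrt(65422.8) = 255.779
H = 255.779 - 143.7 = 112.1

112.1 m


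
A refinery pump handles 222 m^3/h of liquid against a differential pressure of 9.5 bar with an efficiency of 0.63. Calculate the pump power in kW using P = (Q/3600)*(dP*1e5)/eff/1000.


Q = 222 / 3600 = 0.0616667 m^3/s
P = 0.0616667 * (9.5 * 1e5) / 0.63 / 1000 = 92.99

92.99 kW


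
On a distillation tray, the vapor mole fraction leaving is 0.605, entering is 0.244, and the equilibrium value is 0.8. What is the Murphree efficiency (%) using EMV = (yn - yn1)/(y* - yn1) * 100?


Murphree vapor efficiency: EMV = (y_n - y_(n-1)) / (y*_n - y_(n-1)) * 100
EMV = (0.605 - 0.244) / (0.8 - 0.244) * 100 = 0.361 / 0.556 * 100 = 64.93

64.93 %


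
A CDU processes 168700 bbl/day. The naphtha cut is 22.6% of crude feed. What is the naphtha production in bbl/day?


Crude throughput = 168700 bbl/day
Fraction yield = 22.6%
yield = throughput * fraction / 100
yield = 168700 * 22.6 / 100 = 38126.2

38126.2 bbl/day


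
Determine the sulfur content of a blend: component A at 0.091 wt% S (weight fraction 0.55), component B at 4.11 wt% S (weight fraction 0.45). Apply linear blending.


Linear sulfur blending: S_blend = x1*S1 + x2*S2
Contribution 1: 0.55 * 0.091 = 0.05005 wt%
Contribution 2: 0.45 * 4.11 = 1.8495 wt%
S_blend = 0.05005 + 1.8495 = 1.89955

1.89955 wt%


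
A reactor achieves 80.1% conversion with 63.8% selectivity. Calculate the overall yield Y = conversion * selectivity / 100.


Overall yield = conversion (%) * selectivity (%) / 100
Conversion = 80.1%, Selectivity = 63.8%
Y = 80.1 * 63.8 / 100
= 51.1038 %

51.1038 %


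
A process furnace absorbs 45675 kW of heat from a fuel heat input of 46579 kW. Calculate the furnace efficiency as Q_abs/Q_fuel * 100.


Furnace efficiency = Q_absorbed / Q_fuel * 100
= 45675 / 46579 * 100 = 98.06

98.06 %


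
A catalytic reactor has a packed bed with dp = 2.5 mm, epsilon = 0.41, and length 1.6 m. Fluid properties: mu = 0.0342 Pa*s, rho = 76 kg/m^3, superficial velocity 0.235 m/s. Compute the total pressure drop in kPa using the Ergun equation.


dp = 2.5 mm = 0.0025 m
Viscous term = 150*0.0342*0.235*(1-0.41)^2 / (0.0025^2*0.41^3) = 974221
Inertial term = 1.75*76*0.235^2*(1-0.41) / (0.0025*0.41^3) = 25150.6
dP/L = 974221 + 25150.6 = 999372 Pa/m
dP = 999372 * 1.6 / 1000 = 1599 kPa

1599 kPa


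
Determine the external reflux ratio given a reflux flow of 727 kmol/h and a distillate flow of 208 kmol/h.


Reflux ratio definition: R = L / D (liquid returned / distillate withdrawn)
L = 727 kmol/h, D = 208 kmol/h
R = 727 / 208 = 3.495

3.495


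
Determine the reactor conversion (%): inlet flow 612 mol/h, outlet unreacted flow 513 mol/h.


X = (F_in - F_out) / F_in * 100
Moles reacted = 612 - 513 = 99
X = 99 / 612 * 100
= 0.1618 * 100
= 16.18 %

16.18 %


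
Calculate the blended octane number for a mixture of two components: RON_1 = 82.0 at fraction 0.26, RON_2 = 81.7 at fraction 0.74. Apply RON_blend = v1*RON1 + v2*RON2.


Linear blending: RON_blend = sum(vi * RONi)
Contribution 1: 0.26 * 82.0 = 21.32
Contribution 2: 0.74 * 81.7 = 60.458
RON_blend = 21.32 + 60.458 = 81.778

81.778


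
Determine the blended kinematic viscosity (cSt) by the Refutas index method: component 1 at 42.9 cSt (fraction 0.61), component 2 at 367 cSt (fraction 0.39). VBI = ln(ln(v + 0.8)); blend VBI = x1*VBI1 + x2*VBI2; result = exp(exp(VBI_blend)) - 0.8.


Refutas method: VBN_i = 14.534*ln(ln(visc_i + 0.8)) + 10.975, blended linearly by mass fraction; since VBN is linear in VBI_i = ln(ln(visc_i + 0.8)) and the fractions sum to 1, blend VBI directly: visc = exp(exp(VBI_blend)) - 0.8
VBI_1 = ln(ln(42.9 + 0.8)) = 1.32902
VBI_2 = ln(ln(367 + 0.8)) = 1.77623
VBI_blend = 0.61 * 1.32902 + 0.39 * 1.77623 = 1.50343
visc_blend = exp(exp(1.50343)) - 0.8 = 88.96

88.96 cSt


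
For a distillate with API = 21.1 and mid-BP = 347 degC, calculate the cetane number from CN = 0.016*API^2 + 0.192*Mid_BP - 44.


CN = 0.016 * 21.1^2 + 0.192 * 347 - 44
CN = 7.12336 + 66.624 - 44 = 29.74736

29.74736


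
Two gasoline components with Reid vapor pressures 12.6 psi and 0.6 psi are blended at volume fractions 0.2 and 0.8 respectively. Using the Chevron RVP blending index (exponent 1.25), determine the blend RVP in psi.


Chevron index: RVP_blend = (sum xi*RVPi^1.25)^(1/1.25)
RVP^1.25 terms: 0.2 * 12.6^1.25 + 0.8 * 0.6^1.25 = 5.17026
RVP_blend = 5.17026^(1/1.25) = 3.722

3.722 psi


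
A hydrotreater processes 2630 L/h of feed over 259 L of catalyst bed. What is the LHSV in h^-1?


LHSV = volumetric feed rate / catalyst volume
= 2630 L/h / 259 L
= 10.15 h^-1

10.15 h^-1


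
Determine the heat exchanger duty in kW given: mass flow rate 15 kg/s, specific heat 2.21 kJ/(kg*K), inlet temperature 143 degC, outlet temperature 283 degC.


Q = m_dot * cp * delta_T
delta_T = 283 - 143 = 140 K
Q = 15 * 2.21 * 140
= 33.15 * 140
= 4641 kW

4641 kW


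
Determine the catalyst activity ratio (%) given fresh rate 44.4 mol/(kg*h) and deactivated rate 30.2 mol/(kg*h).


Activity (%) = (rate_used / rate_fresh) * 100
rate_used = 30.2, rate_fresh = 44.4
= (30.2 / 44.4) * 100
= 0.6802 * 100 = 68.02

68.02 %


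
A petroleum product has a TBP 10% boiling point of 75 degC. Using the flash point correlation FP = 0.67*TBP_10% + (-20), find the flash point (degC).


FP = 0.67 * 75 + (-20) = 30.25

30.25 degC


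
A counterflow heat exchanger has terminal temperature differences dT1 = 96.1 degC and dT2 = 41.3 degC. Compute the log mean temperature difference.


LMTD = (dT1 - dT2) / ln(dT1/dT2)
= (96.1 - 41.3) / ln(96.1 / 41.3) = 54.8 / 0.844527 = 64.89

64.89 degC


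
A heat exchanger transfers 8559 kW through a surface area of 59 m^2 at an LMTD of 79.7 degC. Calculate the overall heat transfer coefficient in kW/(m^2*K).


From Q = U*A*LMTD, U = Q / (A * LMTD)
U = 8559 / (59 * 79.7) = 8559 / 4702.3 = 1.820

1.820 kW/(m^2*K)


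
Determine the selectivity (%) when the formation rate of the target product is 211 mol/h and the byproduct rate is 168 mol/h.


Selectivity = desired / (desired + undesired) * 100
Total products = 211 + 168 = 379 mol/h
S = 211 / 379 * 100
= 0.5567 * 100
= 55.67 %

55.67 %


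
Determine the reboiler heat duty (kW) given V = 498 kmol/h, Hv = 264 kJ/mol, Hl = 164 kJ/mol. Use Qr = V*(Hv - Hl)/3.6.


Qr = 498 * (264 - 164) / 3.6 = 498 * 100 / 3.6 = 13830

13830 kW


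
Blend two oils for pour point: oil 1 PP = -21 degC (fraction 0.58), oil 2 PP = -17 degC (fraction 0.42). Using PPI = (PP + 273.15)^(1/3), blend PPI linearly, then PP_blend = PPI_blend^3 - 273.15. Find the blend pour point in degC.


PPI_1 = (-21 + 273.15)^(1/3) = 6.317613
PPI_2 = (-17 + 273.15)^(1/3) = 6.350844
PPI_blend = 0.58 * 6.317613 + 0.42 * 6.350844 = 6.33157
PP_blend = 6.33157^3 - 273.15 = 253.8249 - 273.15 = -19.33

-19.33 degC


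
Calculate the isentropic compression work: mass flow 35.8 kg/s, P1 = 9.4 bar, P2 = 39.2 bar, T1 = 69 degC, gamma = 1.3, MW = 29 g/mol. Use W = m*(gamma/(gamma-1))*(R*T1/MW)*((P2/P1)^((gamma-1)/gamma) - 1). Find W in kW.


Isentropic work: W = m*(gamma/(gamma-1))*(R*T1/MW)*((P2/P1)^((gamma-1)/gamma) - 1)
T1 = 69 + 273.15 = 342.15 K
Pressure ratio = 39.2 / 9.4 = 4.17021
Exponent = (1.3 - 1)/1.3 = 0.230769
(P2/P1)^exp - 1 = 4.17021^0.230769 - 1 = 0.390315
W = 35.8 * 1.3 / 0.3 * 8.314 * 342.15 / 29 * 0.390315 = 5939

5939 kW


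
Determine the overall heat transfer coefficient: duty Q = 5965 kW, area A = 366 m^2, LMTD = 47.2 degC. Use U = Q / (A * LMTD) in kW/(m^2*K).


From Q = U*A*LMTD, U = Q / (A * LMTD)
U = 5965 / (366 * 47.2) = 5965 / 17275.2 = 0.3453

0.3453 kW/(m^2*K)


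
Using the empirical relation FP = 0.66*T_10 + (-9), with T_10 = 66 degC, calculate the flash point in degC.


FP = 0.66 * 66 + (-9) = 34.56

34.56 degC


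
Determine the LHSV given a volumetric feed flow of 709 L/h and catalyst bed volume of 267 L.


LHSV = volumetric feed rate / catalyst volume
= 709 L/h / 267 L
= 2.655 h^-1

2.655 h^-1


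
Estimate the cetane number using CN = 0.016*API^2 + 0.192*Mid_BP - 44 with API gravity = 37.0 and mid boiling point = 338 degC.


CN = 0.016 * 37.0^2 + 0.192 * 338 - 44
CN = 21.904 + 64.896 - 44 = 42.8

42.8


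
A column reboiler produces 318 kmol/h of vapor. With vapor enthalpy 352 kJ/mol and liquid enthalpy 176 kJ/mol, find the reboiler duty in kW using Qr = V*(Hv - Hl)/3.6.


Qr = 318 * (352 - 176) / 3.6 = 318 * 176 / 3.6 = 15550

15550 kW


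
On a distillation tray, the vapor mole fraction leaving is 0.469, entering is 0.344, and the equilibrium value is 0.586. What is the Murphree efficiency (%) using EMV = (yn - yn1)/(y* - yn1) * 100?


Murphree vapor efficiency: EMV = (y_n - y_(n-1)) / (y*_n - y_(n-1)) * 100
EMV = (0.469 - 0.344) / (0.586 - 0.344) * 100 = 0.125 / 0.242 * 100 = 51.65

51.65 %


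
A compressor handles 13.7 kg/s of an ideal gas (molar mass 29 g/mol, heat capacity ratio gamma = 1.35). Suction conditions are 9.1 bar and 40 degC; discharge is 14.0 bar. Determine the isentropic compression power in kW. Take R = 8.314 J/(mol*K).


Isentropic work: W = m*(gamma/(gamma-1))*(R*T1/MW)*((P2/P1)^((gamma-1)/gamma) - 1)
T1 = 40 + 273.15 = 313.15 K
Pressure ratio = 14.0 / 9.1 = 1.53846
Exponent = (1.35 - 1)/1.35 = 0.259259
(P2/P1)^exp - 1 = 1.53846^0.259259 - 1 = 0.11816
W = 13.7 * 1.35 / 0.35 * 8.314 * 313.15 / 29 * 0.11816 = 560.6

560.6 kW


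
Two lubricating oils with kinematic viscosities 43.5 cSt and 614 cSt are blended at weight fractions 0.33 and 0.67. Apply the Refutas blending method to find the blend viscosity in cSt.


Refutas method: VBN_i = 14.534*ln(ln(visc_i + 0.8)) + 10.975, blended linearly by mass fraction; since VBN is linear in VBI_i = ln(ln(visc_i + 0.8)) and the fractions sum to 1, blend VBI directly: visc = exp(exp(VBI_blend)) - 0.8
VBI_1 = ln(ln(43.5 + 0.8)) = 1.33263
VBI_2 = ln(ln(614 + 0.8)) = 1.85962
VBI_blend = 0.33 * 1.33263 + 0.67 * 1.85962 = 1.68571
visc_blend = exp(exp(1.68571)) - 0.8 = 219.8

219.8 cSt


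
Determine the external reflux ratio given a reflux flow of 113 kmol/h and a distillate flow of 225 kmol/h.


Reflux ratio definition: R = L / D (liquid returned / distillate withdrawn)
L = 113 kmol/h, D = 225 kmol/h
R = 113 / 225 = 0.5022

0.5022


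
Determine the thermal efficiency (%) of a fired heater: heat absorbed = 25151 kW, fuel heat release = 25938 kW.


Furnace efficiency = Q_absorbed / Q_fuel * 100
= 25151 / 25938 * 100 = 96.97

96.97 %


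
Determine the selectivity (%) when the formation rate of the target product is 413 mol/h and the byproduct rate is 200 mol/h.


Selectivity = desired / (desired + undesired) * 100
Total products = 413 + 200 = 613 mol/h
S = 413 / 613 * 100
= 0.6737 * 100
= 67.37 %

67.37 %


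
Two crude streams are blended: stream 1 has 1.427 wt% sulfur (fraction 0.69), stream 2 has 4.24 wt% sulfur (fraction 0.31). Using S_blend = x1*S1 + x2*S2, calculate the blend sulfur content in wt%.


Linear sulfur blending: S_blend = x1*S1 + x2*S2
Contribution 1: 0.69 * 1.427 = 0.98463 wt%
Contribution 2: 0.31 * 4.24 = 1.3144 wt%
S_blend = 0.98463 + 1.3144 = 2.29903

2.29903 wt%


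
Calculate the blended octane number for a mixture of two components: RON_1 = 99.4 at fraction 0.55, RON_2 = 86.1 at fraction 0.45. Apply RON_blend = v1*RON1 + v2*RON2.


Linear blending: RON_blend = sum(vi * RONi)
Contribution 1: 0.55 * 99.4 = 54.67
Contribution 2: 0.45 * 86.1 = 38.745
RON_blend = 54.67 + 38.745 = 93.415

93.415


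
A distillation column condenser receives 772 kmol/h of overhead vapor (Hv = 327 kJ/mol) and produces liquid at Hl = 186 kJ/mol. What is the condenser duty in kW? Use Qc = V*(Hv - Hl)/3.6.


Qc = 772 * (327 - 186) / 3.6 = 772 * 141 / 3.6 = 30240

30240 kW


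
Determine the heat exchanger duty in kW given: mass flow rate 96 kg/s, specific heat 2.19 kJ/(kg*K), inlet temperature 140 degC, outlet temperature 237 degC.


Q = m_dot * cp * delta_T
delta_T = 237 - 140 = 97 K
Q = 96 * 2.19 * 97
= 210.24 * 97
= 20393.28 kW

20393.28 kW


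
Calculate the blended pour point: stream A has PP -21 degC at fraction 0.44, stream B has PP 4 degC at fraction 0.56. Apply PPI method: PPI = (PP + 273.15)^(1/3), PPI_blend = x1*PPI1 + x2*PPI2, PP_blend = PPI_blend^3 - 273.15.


PPI_1 = (-21 + 273.15)^(1/3) = 6.317613
PPI_2 = (4 + 273.15)^(1/3) = 6.51986
PPI_blend = 0.44 * 6.317613 + 0.56 * 6.51986 = 6.430871
PP_blend = 6.430871^3 - 273.15 = 265.9558 - 273.15 = -7.19

-7.19 degC


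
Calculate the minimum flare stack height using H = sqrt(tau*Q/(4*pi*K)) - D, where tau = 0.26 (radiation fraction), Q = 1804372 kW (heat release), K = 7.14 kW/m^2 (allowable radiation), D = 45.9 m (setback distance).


tau*Q/(4*pi*K) = 0.26 * 1804372 / (4 * pi * 7.14) = 5228.67
sqrt(5228.67) = 72.3095
H = 72.3095 - 45.9 = 26.41

26.41 m
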